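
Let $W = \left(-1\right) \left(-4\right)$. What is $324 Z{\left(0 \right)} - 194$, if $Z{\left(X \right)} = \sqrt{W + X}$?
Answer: $454$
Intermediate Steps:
$W = 4$
$Z{\left(X \right)} = \sqrt{4 + X}$
$324 Z{\left(0 \right)} - 194 = 324 \sqrt{4 + 0} - 194 = 324 \sqrt{4} - 194 = 324 \cdot 2 - 194 = 648 - 194 = 454$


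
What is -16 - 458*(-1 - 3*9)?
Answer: 12808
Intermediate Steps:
-16 - 458*(-1 - 3*9) = -16 - 458*(-1 - 27) = -16 - 458*(-28) = -16 + 12824 = 12808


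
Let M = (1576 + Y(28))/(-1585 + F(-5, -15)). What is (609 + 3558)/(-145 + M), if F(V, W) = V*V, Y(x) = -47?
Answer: -6500520/227729 ≈ -28.545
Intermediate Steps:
F(V, W) = V**2
M = -1529/1560 (M = (1576 - 47)/(-1585 + (-5)**2) = 1529/(-1585 + 25) = 1529/(-1560) = 1529*(-1/1560) = -1529/1560 ≈ -0.98013)
(609 + 3558)/(-145 + M) = (609 + 3558)/(-145 - 1529/1560) = 4167/(-227729/1560) = 4167*(-1560/227729) = -6500520/227729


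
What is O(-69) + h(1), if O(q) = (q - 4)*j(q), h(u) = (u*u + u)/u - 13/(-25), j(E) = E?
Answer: 125988/25 ≈ 5039.5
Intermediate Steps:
h(u) = 13/25 + (u + u²)/u (h(u) = (u² + u)/u - 13*(-1/25) = (u + u²)/u + 13/25 = 13/25 + (u + u²)/u)
O(q) = q*(-4 + q) (O(q) = (q - 4)*q = (-4 + q)*q = q*(-4 + q))
O(-69) + h(1) = -69*(-4 - 69) + (38/25 + 1) = -69*(-73) + 63/25 = 5037 + 63/25 = 125988/25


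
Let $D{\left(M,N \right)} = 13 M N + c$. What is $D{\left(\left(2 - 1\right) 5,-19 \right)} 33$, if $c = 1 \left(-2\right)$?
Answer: $-40821$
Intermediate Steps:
$c = -2$
$D{\left(M,N \right)} = -2 + 13 M N$ ($D{\left(M,N \right)} = 13 M N - 2 = -2 + 13 M N$)
$D{\left(\left(2 - 1\right) 5,-19 \right)} 33 = \left(-2 + 13 \left(2 - 1\right) 5 \left(-19\right)\right) 33 = \left(-2 + 13 \cdot 1 \cdot 5 \left(-19\right)\right) 33 = \left(-2 + 13 \cdot 5 \left(-19\right)\right) 33 = \left(-2 - 1235\right) 33 = \left(-1237\right) 33 = -40821$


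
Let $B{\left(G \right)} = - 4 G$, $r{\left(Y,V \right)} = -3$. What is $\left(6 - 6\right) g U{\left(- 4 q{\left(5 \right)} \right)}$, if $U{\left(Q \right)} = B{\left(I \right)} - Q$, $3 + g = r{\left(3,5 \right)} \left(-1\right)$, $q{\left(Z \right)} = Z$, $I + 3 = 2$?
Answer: $0$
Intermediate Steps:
$I = -1$ ($I = -3 + 2 = -1$)
$g = 0$ ($g = -3 - -3 = -3 + 3 = 0$)
$U{\left(Q \right)} = 4 - Q$ ($U{\left(Q \right)} = \left(-4\right) \left(-1\right) - Q = 4 - Q$)
$\left(6 - 6\right) g U{\left(- 4 q{\left(5 \right)} \right)} = \left(6 - 6\right) 0 \left(4 - \left(-4\right) 5\right) = 0 \cdot 0 \left(4 - -20\right) = 0 \left(4 + 20\right) = 0 \cdot 24 = 0$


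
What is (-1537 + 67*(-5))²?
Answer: 3504384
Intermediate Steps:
(-1537 + 67*(-5))² = (-1537 - 335)² = (-1872)² = 3504384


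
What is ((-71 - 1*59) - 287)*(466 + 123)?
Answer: -245613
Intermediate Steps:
((-71 - 1*59) - 287)*(466 + 123) = ((-71 - 59) - 287)*589 = (-130 - 287)*589 = -417*589 = -245613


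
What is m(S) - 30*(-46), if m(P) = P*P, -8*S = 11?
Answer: 88441/64 ≈ 1381.9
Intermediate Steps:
S = -11/8 (S = -⅛*11 = -11/8 ≈ -1.3750)
m(P) = P²
m(S) - 30*(-46) = (-11/8)² - 30*(-46) = 121/64 + 1380 = 88441/64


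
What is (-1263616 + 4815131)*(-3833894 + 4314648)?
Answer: 1707405042310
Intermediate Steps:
(-1263616 + 4815131)*(-3833894 + 4314648) = 3551515*480754 = 1707405042310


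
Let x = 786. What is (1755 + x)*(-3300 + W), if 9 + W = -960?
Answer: -10847529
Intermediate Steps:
W = -969 (W = -9 - 960 = -969)
(1755 + x)*(-3300 + W) = (1755 + 786)*(-3300 - 969) = 2541*(-4269) = -10847529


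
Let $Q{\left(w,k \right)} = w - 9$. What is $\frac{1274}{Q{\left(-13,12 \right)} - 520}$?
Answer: $- \frac{637}{271} \approx -2.3506$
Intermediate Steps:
$Q{\left(w,k \right)} = -9 + w$
$\frac{1274}{Q{\left(-13,12 \right)} - 520} = \frac{1274}{\left(-9 - 13\right) - 520} = \frac{1274}{-22 - 520} = \frac{1274}{-542} = 1274 \left(- \frac{1}{542}\right) = - \frac{637}{271}$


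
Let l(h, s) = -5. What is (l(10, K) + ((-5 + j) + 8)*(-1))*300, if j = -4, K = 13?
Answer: -1200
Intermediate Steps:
(l(10, K) + ((-5 + j) + 8)*(-1))*300 = (-5 + ((-5 - 4) + 8)*(-1))*300 = (-5 + (-9 + 8)*(-1))*300 = (-5 - 1*(-1))*300 = (-5 + 1)*300 = -4*300 = -1200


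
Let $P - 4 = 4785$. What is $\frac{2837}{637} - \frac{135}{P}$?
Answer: $\frac{13500398}{3050593} \approx 4.4255$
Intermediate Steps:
$P = 4789$ ($P = 4 + 4785 = 4789$)
$\frac{2837}{637} - \frac{135}{P} = \frac{2837}{637} - \frac{135}{4789} = \frac{13500398}{3050593}$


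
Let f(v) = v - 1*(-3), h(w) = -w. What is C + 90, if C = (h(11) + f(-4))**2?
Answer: 234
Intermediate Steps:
f(v) = 3 + v (f(v) = v + 3 = 3 + v)
C = 144 (C = (-1*11 + (3 - 4))**2 = (-11 - 1)**2 = (-12)**2 = 144)
C + 90 = 144 + 90 = 234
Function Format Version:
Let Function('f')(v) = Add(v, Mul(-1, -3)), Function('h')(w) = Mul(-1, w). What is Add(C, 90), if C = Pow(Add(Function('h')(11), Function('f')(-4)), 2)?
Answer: 234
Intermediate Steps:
Function('f')(v) = Add(3, v) (Function('f')(v) = Add(v, 3) = Add(3, v))
C = 144 (C = Pow(Add(Mul(-1, 11), Add(3, -4)), 2) = Pow(Add(-11, -1), 2) = Pow(-12, 2) = 144)
Add(C, 90) = Add(144, 90) = 234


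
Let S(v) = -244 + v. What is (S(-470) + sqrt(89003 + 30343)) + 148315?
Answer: 147601 + sqrt(119346) ≈ 1.4795e+5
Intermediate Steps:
(S(-470) + sqrt(89003 + 30343)) + 148315 = ((-244 - 470) + sqrt(89003 + 30343)) + 148315 = (-714 + sqrt(119346)) + 148315 = 147601 + sqrt(119346)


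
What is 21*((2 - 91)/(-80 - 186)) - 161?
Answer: -5851/38 ≈ -153.97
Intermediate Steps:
21*((2 - 91)/(-80 - 186)) - 161 = 21*(-89/(-266)) - 161 = 21*(-89*(-1/266)) - 161 = 21*(89/266) - 161 = 267/38 - 161 = -5851/38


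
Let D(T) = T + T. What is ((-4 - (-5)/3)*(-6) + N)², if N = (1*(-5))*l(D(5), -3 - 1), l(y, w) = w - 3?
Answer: 2401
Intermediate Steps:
D(T) = 2*T
l(y, w) = -3 + w
N = 35 (N = (1*(-5))*(-3 + (-3 - 1)) = -5*(-3 - 4) = -5*(-7) = 35)
((-4 - (-5)/3)*(-6) + N)² = ((-4 - (-5)/3)*(-6) + 35)² = ((-4 - 1*(-5/3))*(-6) + 35)² = ((-4 + 5/3)*(-6) + 35)² = (-7/3*(-6) + 35)² = (14 + 35)² = 49² = 2401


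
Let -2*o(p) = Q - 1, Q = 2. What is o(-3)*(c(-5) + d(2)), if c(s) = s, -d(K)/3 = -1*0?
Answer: 5/2 ≈ 2.5000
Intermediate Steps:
o(p) = -½ (o(p) = -(2 - 1)/2 = -½*1 = -½)
d(K) = 0 (d(K) = -(-3)*0 = -3*0 = 0)
o(-3)*(c(-5) + d(2)) = -(-5 + 0)/2 = -½*(-5) = 5/2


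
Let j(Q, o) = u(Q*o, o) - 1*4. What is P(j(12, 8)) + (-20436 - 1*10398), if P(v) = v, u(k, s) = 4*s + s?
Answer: -30798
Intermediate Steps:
u(k, s) = 5*s
j(Q, o) = -4 + 5*o (j(Q, o) = 5*o - 1*4 = 5*o - 4 = -4 + 5*o)
P(j(12, 8)) + (-20436 - 1*10398) = (-4 + 5*8) + (-20436 - 1*10398) = (-4 + 40) + (-20436 - 10398) = 36 - 30834 = -30798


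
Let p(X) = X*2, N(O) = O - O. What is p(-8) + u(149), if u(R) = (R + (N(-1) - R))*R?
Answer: -16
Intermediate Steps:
N(O) = 0
p(X) = 2*X
u(R) = 0 (u(R) = (R + (0 - R))*R = (R - R)*R = 0*R = 0)
p(-8) + u(149) = 2*(-8) + 0 = -16 + 0 = -16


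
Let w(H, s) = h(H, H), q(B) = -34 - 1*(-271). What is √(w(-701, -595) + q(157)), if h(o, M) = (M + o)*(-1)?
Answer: √1639 ≈ 40.485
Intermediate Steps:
q(B) = 237 (q(B) = -34 + 271 = 237)
h(o, M) = -M - o
w(H, s) = -2*H (w(H, s) = -H - H = -2*H)
√(w(-701, -595) + q(157)) = √(-2*(-701) + 237) = √(1402 + 237) = √1639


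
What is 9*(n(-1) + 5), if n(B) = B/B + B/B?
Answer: 63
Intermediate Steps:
n(B) = 2 (n(B) = 1 + 1 = 2)
9*(n(-1) + 5) = 9*(2 + 5) = 9*7 = 63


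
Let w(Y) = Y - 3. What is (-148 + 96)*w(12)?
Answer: -468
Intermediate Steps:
w(Y) = -3 + Y
(-148 + 96)*w(12) = (-148 + 96)*(-3 + 12) = -52*9 = -468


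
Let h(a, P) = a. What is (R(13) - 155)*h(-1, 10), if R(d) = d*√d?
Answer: 155 - 13*√13 ≈ 108.13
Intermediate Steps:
R(d) = d^(3/2)
(R(13) - 155)*h(-1, 10) = (13^(3/2) - 155)*(-1) = (13*√13 - 155)*(-1) = (-155 + 13*√13)*(-1) = 155 - 13*√13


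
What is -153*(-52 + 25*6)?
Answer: -14994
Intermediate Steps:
-153*(-52 + 25*6) = -153*(-52 + 150) = -153*98 = -14994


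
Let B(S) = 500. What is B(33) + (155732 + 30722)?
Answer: 186954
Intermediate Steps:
B(33) + (155732 + 30722) = 500 + (155732 + 30722) = 500 + 186454 = 186954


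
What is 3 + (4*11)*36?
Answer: 1587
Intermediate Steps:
3 + (4*11)*36 = 3 + 44*36 = 3 + 1584 = 1587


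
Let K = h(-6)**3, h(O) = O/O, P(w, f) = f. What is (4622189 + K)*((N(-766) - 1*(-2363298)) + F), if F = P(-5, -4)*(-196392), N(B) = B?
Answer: 14551116339000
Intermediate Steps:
h(O) = 1
K = 1 (K = 1**3 = 1)
F = 785568 (F = -4*(-196392) = 785568)
(4622189 + K)*((N(-766) - 1*(-2363298)) + F) = (4622189 + 1)*((-766 - 1*(-2363298)) + 785568) = 4622190*((-766 + 2363298) + 785568) = 4622190*(2362532 + 785568) = 4622190*3148100 = 14551116339000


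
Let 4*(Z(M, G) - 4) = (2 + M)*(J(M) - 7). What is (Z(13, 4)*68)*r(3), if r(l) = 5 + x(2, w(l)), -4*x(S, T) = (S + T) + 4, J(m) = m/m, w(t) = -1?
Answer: -9435/2 ≈ -4717.5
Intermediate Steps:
J(m) = 1
x(S, T) = -1 - S/4 - T/4 (x(S, T) = -((S + T) + 4)/4 = -(4 + S + T)/4 = -1 - S/4 - T/4)
Z(M, G) = 1 - 3*M/2 (Z(M, G) = 4 + ((2 + M)*(1 - 7))/4 = 4 + ((2 + M)*(-6))/4 = 4 + (-12 - 6*M)/4 = 4 + (-3 - 3*M/2) = 1 - 3*M/2)
r(l) = 15/4 (r(l) = 5 + (-1 - ¼*2 - ¼*(-1)) = 5 + (-1 - ½ + ¼) = 5 - 5/4 = 15/4)
(Z(13, 4)*68)*r(3) = ((1 - 3/2*13)*68)*(15/4) = ((1 - 39/2)*68)*(15/4) = -37/2*68*(15/4) = -1258*15/4 = -9435/2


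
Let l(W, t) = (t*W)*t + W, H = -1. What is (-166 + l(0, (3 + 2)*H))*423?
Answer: -70218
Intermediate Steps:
l(W, t) = W + W*t² (l(W, t) = (W*t)*t + W = W*t² + W = W + W*t²)
(-166 + l(0, (3 + 2)*H))*423 = (-166 + 0*(1 + ((3 + 2)*(-1))²))*423 = (-166 + 0*(1 + (5*(-1))²))*423 = (-166 + 0*(1 + (-5)²))*423 = (-166 + 0*(1 + 25))*423 = (-166 + 0*26)*423 = (-166 + 0)*423 = -166*423 = -70218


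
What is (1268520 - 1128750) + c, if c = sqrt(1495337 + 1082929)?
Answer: 139770 + 3*sqrt(286474) ≈ 1.4138e+5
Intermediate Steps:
c = 3*sqrt(286474) (c = sqrt(2578266) = 3*sqrt(286474) ≈ 1605.7)
(1268520 - 1128750) + c = (1268520 - 1128750) + 3*sqrt(286474) = 139770 + 3*sqrt(286474)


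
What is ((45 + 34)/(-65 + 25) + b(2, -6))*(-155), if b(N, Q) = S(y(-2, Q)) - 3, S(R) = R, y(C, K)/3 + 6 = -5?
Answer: 47089/8 ≈ 5886.1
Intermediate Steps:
y(C, K) = -33 (y(C, K) = -18 + 3*(-5) = -18 - 15 = -33)
b(N, Q) = -36 (b(N, Q) = -33 - 3 = -36)
((45 + 34)/(-65 + 25) + b(2, -6))*(-155) = ((45 + 34)/(-65 + 25) - 36)*(-155) = (79/(-40) - 36)*(-155) = (79*(-1/40) - 36)*(-155) = (-79/40 - 36)*(-155) = -1519/40*(-155) = 47089/8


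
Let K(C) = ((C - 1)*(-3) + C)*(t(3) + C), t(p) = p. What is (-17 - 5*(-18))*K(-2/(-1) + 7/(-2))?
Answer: 657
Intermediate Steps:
K(C) = (3 + C)*(3 - 2*C) (K(C) = ((C - 1)*(-3) + C)*(3 + C) = ((-1 + C)*(-3) + C)*(3 + C) = ((3 - 3*C) + C)*(3 + C) = (3 - 2*C)*(3 + C) = (3 + C)*(3 - 2*C))
(-17 - 5*(-18))*K(-2/(-1) + 7/(-2)) = (-17 - 5*(-18))*(9 - 3*(-2/(-1) + 7/(-2)) - 2*(-2/(-1) + 7/(-2))**2) = (-17 + 90)*(9 - 3*(-2*(-1) + 7*(-1/2)) - 2*(-2*(-1) + 7*(-1/2))**2) = 73*(9 - 3*(2 - 7/2) - 2*(2 - 7/2)**2) = 73*(9 - 3*(-3/2) - 2*(-3/2)**2) = 73*(9 + 9/2 - 2*9/4) = 73*(9 + 9/2 - 9/2) = 73*9 = 657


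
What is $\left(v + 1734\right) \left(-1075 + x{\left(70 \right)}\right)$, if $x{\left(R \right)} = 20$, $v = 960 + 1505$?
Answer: $-4429945$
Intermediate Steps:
$v = 2465$
$\left(v + 1734\right) \left(-1075 + x{\left(70 \right)}\right) = \left(2465 + 1734\right) \left(-1075 + 20\right) = 4199 \left(-1055\right) = -4429945$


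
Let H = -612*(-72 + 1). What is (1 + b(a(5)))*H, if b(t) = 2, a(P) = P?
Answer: 130356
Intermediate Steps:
H = 43452 (H = -612*(-71) = 43452)
(1 + b(a(5)))*H = (1 + 2)*43452 = 3*43452 = 130356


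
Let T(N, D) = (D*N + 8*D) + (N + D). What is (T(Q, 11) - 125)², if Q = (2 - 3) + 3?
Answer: 4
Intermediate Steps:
Q = 2 (Q = -1 + 3 = 2)
T(N, D) = N + 9*D + D*N (T(N, D) = (8*D + D*N) + (D + N) = N + 9*D + D*N)
(T(Q, 11) - 125)² = ((2 + 9*11 + 11*2) - 125)² = ((2 + 99 + 22) - 125)² = (123 - 125)² = (-2)² = 4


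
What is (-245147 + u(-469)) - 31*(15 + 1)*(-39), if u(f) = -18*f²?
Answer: -4185101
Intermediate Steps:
(-245147 + u(-469)) - 31*(15 + 1)*(-39) = (-245147 - 18*(-469)²) - 31*(15 + 1)*(-39) = (-245147 - 18*219961) - 31*16*(-39) = (-245147 - 3959298) - 496*(-39) = -4204445 + 19344 = -4185101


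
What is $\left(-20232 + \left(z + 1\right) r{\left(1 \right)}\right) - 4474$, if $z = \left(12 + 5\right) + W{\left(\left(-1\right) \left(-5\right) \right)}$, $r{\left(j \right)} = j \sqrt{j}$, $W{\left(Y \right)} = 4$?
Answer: $-24684$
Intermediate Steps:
$r{\left(j \right)} = j^{\frac{3}{2}}$
$z = 21$ ($z = \left(12 + 5\right) + 4 = 17 + 4 = 21$)
$\left(-20232 + \left(z + 1\right) r{\left(1 \right)}\right) - 4474 = \left(-20232 + \left(21 + 1\right) 1^{\frac{3}{2}}\right) - 4474 = \left(-20232 + 22 \cdot 1\right) - 4474 = \left(-20232 + 22\right) - 4474 = -20210 - 4474 = -24684$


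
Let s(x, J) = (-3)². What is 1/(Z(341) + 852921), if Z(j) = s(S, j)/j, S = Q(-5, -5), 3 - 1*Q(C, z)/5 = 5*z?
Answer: 341/290846070 ≈ 1.1724e-6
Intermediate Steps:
Q(C, z) = 15 - 25*z
S = 140 (S = 15 - 25*(-5) = 15 + 125 = 140)
s(x, J) = 9
Z(j) = 9/j
1/(Z(341) + 852921) = 1/(9/341 + 852921) = 1/(290846070/341) = 341/290846070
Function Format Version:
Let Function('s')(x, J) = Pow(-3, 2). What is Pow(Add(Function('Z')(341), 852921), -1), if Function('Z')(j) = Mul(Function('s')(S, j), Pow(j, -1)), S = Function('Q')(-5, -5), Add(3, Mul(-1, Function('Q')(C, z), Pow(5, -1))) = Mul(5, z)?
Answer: Rational(341, 290846070) ≈ 1.1724e-6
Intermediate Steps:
Function('Q')(C, z) = Add(15, Mul(-25, z)) (Function('Q')(C, z) = Add(15, Mul(-5, Mul(5, z))) = Add(15, Mul(-25, z)))
S = 140 (S = Add(15, Mul(-25, -5)) = Add(15, 125) = 140)
Function('s')(x, J) = 9
Function('Z')(j) = Mul(9, Pow(j, -1))
Pow(Add(Function('Z')(341), 852921), -1) = Pow(Add(Mul(9, Pow(341, -1)), 852921), -1) = Pow(Add(Mul(9, Rational(1, 341)), 852921), -1) = Pow(Add(Rational(9, 341), 852921), -1) = Pow(Rational(290846070, 341), -1) = Rational(341, 290846070)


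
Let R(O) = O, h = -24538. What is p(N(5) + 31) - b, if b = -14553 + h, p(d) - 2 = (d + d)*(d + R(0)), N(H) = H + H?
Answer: 42455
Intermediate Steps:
N(H) = 2*H
p(d) = 2 + 2*d**2 (p(d) = 2 + (d + d)*(d + 0) = 2 + (2*d)*d = 2 + 2*d**2)
b = -39091 (b = -14553 - 24538 = -39091)
p(N(5) + 31) - b = (2 + 2*(2*5 + 31)**2) - 1*(-39091) = (2 + 2*(10 + 31)**2) + 39091 = (2 + 2*41**2) + 39091 = (2 + 2*1681) + 39091 = (2 + 3362) + 39091 = 3364 + 39091 = 42455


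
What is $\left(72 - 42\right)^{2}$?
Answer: $900$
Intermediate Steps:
$\left(72 - 42\right)^{2} = 30^{2} = 900$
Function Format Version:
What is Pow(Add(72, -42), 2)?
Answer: 900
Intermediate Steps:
Pow(Add(72, -42), 2) = Pow(30, 2) = 900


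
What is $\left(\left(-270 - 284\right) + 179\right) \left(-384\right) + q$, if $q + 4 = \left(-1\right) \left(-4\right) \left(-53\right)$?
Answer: $143784$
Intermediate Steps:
$q = -216$ ($q = -4 + \left(-1\right) \left(-4\right) \left(-53\right) = -4 + 4 \left(-53\right) = -4 - 212 = -216$)
$\left(\left(-270 - 284\right) + 179\right) \left(-384\right) + q = \left(\left(-270 - 284\right) + 179\right) \left(-384\right) - 216 = \left(-554 + 179\right) \left(-384\right) - 216 = \left(-375\right) \left(-384\right) - 216 = 144000 - 216 = 143784$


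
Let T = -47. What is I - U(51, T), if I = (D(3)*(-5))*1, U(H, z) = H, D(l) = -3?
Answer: -36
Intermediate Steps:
I = 15 (I = -3*(-5)*1 = 15*1 = 15)
I - U(51, T) = 15 - 1*51 = 15 - 51 = -36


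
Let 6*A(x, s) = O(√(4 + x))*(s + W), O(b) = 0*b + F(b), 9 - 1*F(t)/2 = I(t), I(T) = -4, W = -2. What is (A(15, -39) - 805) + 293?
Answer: -2069/3 ≈ -689.67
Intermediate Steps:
F(t) = 26 (F(t) = 18 - 2*(-4) = 18 + 8 = 26)
O(b) = 26 (O(b) = 0*b + 26 = 0 + 26 = 26)
A(x, s) = -26/3 + 13*s/3 (A(x, s) = (26*(s - 2))/6 = (26*(-2 + s))/6 = (-52 + 26*s)/6 = -26/3 + 13*s/3)
(A(15, -39) - 805) + 293 = ((-26/3 + (13/3)*(-39)) - 805) + 293 = ((-26/3 - 169) - 805) + 293 = (-533/3 - 805) + 293 = -2948/3 + 293 = -2069/3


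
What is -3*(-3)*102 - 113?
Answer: 805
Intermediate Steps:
-3*(-3)*102 - 113 = 9*102 - 113 = 918 - 113 = 805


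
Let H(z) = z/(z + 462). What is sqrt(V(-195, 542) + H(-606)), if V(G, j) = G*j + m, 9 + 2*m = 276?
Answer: I*sqrt(15199530)/12 ≈ 324.89*I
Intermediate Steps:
m = 267/2 (m = -9/2 + (1/2)*276 = -9/2 + 138 = 267/2 ≈ 133.50)
H(z) = z/(462 + z)
V(G, j) = 267/2 + G*j (V(G, j) = G*j + 267/2 = 267/2 + G*j)
sqrt(V(-195, 542) + H(-606)) = sqrt((267/2 - 195*542) - 606/(462 - 606)) = sqrt((267/2 - 105690) - 606/(-144)) = sqrt(-211113/2 - 606*(-1/144)) = sqrt(-211113/2 + 101/24) = sqrt(-2533255/24) = I*sqrt(15199530)/12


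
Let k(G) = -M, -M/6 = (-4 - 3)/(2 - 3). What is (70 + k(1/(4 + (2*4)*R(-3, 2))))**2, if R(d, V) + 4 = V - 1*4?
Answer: 12544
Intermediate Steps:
R(d, V) = -8 + V (R(d, V) = -4 + (V - 1*4) = -4 + (V - 4) = -4 + (-4 + V) = -8 + V)
M = -42 (M = -6*(-4 - 3)/(2 - 3) = -(-42)/(-1) = -(-42)*(-1) = -6*7 = -42)
k(G) = 42 (k(G) = -1*(-42) = 42)
(70 + k(1/(4 + (2*4)*R(-3, 2))))**2 = (70 + 42)**2 = 112**2 = 12544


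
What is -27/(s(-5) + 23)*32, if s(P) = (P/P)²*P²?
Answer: -18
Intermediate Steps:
s(P) = P² (s(P) = 1²*P² = 1*P² = P²)
-27/(s(-5) + 23)*32 = -27/((-5)² + 23)*32 = -27/(25 + 23)*32 = -27/48*32 = -27*1/48*32 = -9/16*32 = -18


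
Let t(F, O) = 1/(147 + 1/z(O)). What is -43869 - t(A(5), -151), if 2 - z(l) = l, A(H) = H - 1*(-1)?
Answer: -986701701/22492 ≈ -43869.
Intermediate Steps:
A(H) = 1 + H (A(H) = H + 1 = 1 + H)
z(l) = 2 - l
t(F, O) = 1/(147 + 1/(2 - O))
-43869 - t(A(5), -151) = -43869 - (-2 - 151)/(-295 + 147*(-151)) = -43869 - (-153)/(-295 - 22197) = -43869 - (-153)/(-22492) = -43869 - (-1)*(-153)/22492 = -43869 - 1*153/22492 = -43869 - 153/22492 = -986701701/22492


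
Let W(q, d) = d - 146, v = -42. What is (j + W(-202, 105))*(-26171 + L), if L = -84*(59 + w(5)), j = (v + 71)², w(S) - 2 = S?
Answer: -25372000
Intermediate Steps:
w(S) = 2 + S
W(q, d) = -146 + d
j = 841 (j = (-42 + 71)² = 29² = 841)
L = -5544 (L = -84*(59 + (2 + 5)) = -84*(59 + 7) = -84*66 = -5544)
(j + W(-202, 105))*(-26171 + L) = (841 + (-146 + 105))*(-26171 - 5544) = (841 - 41)*(-31715) = 800*(-31715) = -25372000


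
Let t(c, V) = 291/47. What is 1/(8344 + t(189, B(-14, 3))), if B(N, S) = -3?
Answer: 47/392459 ≈ 0.00011976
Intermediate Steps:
t(c, V) = 291/47 (t(c, V) = 291*(1/47) = 291/47)
1/(8344 + t(189, B(-14, 3))) = 1/(8344 + 291/47) = 1/(392459/47) = 47/392459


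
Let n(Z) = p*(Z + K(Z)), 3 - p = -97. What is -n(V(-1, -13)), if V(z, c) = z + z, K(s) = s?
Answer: 400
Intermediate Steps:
p = 100 (p = 3 - 1*(-97) = 3 + 97 = 100)
V(z, c) = 2*z
n(Z) = 200*Z (n(Z) = 100*(Z + Z) = 100*(2*Z) = 200*Z)
-n(V(-1, -13)) = -200*2*(-1) = -200*(-2) = -1*(-400) = 400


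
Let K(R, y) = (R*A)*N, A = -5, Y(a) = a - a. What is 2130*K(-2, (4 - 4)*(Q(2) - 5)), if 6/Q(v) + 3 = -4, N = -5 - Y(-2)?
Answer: -106500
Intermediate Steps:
Y(a) = 0
N = -5 (N = -5 - 1*0 = -5 + 0 = -5)
Q(v) = -6/7 (Q(v) = 6/(-3 - 4) = 6/(-7) = 6*(-1/7) = -6/7)
K(R, y) = 25*R (K(R, y) = (R*(-5))*(-5) = -5*R*(-5) = 25*R)
2130*K(-2, (4 - 4)*(Q(2) - 5)) = 2130*(25*(-2)) = 2130*(-50) = -106500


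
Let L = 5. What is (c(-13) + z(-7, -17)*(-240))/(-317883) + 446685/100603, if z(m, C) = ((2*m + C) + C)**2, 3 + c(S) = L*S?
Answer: 197629843739/31979983449 ≈ 6.1798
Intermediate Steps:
c(S) = -3 + 5*S
z(m, C) = (2*C + 2*m)**2 (z(m, C) = ((C + 2*m) + C)**2 = (2*C + 2*m)**2)
(c(-13) + z(-7, -17)*(-240))/(-317883) + 446685/100603 = ((-3 + 5*(-13)) + (4*(-17 - 7)**2)*(-240))/(-317883) + 446685/100603 = ((-3 - 65) + (4*(-24)**2)*(-240))*(-1/317883) + 446685*(1/100603) = (-68 + (4*576)*(-240))*(-1/317883) + 446685/100603 = (-68 + 2304*(-240))*(-1/317883) + 446685/100603 = (-68 - 552960)*(-1/317883) + 446685/100603 = -553028*(-1/317883) + 446685/100603 = 553028/317883 + 446685/100603 = 197629843739/31979983449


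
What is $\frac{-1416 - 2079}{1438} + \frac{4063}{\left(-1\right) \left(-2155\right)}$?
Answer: $- \frac{1689131}{3098890} \approx -0.54508$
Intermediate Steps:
$\frac{-1416 - 2079}{1438} + \frac{4063}{\left(-1\right) \left(-2155\right)} = \left(-1416 - 2079\right) \frac{1}{1438} + \frac{4063}{2155} = \left(-3495\right) \frac{1}{1438} + 4063 \cdot \frac{1}{2155} = - \frac{3495}{1438} + \frac{4063}{2155} = - \frac{1689131}{3098890}$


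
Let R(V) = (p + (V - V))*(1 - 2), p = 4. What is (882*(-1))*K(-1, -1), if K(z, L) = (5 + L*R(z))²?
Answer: -71442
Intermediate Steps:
R(V) = -4 (R(V) = (4 + (V - V))*(1 - 2) = (4 + 0)*(-1) = 4*(-1) = -4)
K(z, L) = (5 - 4*L)² (K(z, L) = (5 + L*(-4))² = (5 - 4*L)²)
(882*(-1))*K(-1, -1) = (882*(-1))*(-5 + 4*(-1))² = -882*(-5 - 4)² = -882*(-9)² = -882*81 = -71442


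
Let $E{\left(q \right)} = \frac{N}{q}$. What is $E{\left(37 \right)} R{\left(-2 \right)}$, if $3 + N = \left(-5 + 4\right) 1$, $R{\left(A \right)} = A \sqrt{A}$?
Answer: $\frac{8 i \sqrt{2}}{37} \approx 0.30578 i$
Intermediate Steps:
$R{\left(A \right)} = A^{\frac{3}{2}}$
$N = -4$ ($N = -3 + \left(-5 + 4\right) 1 = -3 - 1 = -4$)
$E{\left(q \right)} = - \frac{4}{q}$
$E{\left(37 \right)} R{\left(-2 \right)} = - \frac{4}{37} \left(-2\right)^{\frac{3}{2}} = \left(-4\right) \frac{1}{37} \left(- 2 i \sqrt{2}\right) = - \frac{4 \left(- 2 i \sqrt{2}\right)}{37} = \frac{8 i \sqrt{2}}{37}$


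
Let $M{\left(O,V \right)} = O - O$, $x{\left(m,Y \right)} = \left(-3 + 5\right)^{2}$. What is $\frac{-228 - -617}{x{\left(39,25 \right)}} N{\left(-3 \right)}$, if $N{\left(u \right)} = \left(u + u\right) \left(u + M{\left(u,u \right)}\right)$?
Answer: $\frac{3501}{2} \approx 1750.5$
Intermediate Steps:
$x{\left(m,Y \right)} = 4$ ($x{\left(m,Y \right)} = 2^{2} = 4$)
$M{\left(O,V \right)} = 0$
$N{\left(u \right)} = 2 u^{2}$ ($N{\left(u \right)} = \left(u + u\right) \left(u + 0\right) = 2 u u = 2 u^{2}$)
$\frac{-228 - -617}{x{\left(39,25 \right)}} N{\left(-3 \right)} = \frac{-228 - -617}{4} \cdot 2 \left(-3\right)^{2} = \left(-228 + 617\right) \frac{1}{4} \cdot 2 \cdot 9 = 389 \cdot \frac{1}{4} \cdot 18 = \frac{389}{4} \cdot 18 = \frac{3501}{2}$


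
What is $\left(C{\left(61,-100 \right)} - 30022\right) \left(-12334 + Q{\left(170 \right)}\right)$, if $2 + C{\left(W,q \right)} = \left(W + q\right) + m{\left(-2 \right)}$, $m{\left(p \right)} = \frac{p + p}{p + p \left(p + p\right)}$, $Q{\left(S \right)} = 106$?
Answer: $367618516$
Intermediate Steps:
$m{\left(p \right)} = \frac{2 p}{p + 2 p^{2}}$ ($m{\left(p \right)} = \frac{2 p}{p + p 2 p} = \frac{2 p}{p + 2 p^{2}}$)
$C{\left(W,q \right)} = - \frac{8}{3} + W + q$ ($C{\left(W,q \right)} = -2 + \left(\left(W + q\right) + \frac{2}{1 + 2 \left(-2\right)}\right) = -2 + \left(\left(W + q\right) + \frac{2}{1 - 4}\right) = -2 + \left(\left(W + q\right) + \frac{2}{-3}\right) = -2 + \left(\left(W + q\right) + 2 \left(- \frac{1}{3}\right)\right) = -2 - \left(\frac{2}{3} - W - q\right) = -2 + \left(- \frac{2}{3} + W + q\right) = - \frac{8}{3} + W + q$)
$\left(C{\left(61,-100 \right)} - 30022\right) \left(-12334 + Q{\left(170 \right)}\right) = \left(\left(- \frac{8}{3} + 61 - 100\right) - 30022\right) \left(-12334 + 106\right) = \left(- \frac{125}{3} - 30022\right) \left(-12228\right) = \left(- \frac{90191}{3}\right) \left(-12228\right) = 367618516$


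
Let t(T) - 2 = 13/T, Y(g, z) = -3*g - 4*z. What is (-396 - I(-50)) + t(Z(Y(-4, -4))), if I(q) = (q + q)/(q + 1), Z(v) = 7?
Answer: -19315/49 ≈ -394.18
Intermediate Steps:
Y(g, z) = -4*z - 3*g
t(T) = 2 + 13/T
I(q) = 2*q/(1 + q) (I(q) = (2*q)/(1 + q) = 2*q/(1 + q))
(-396 - I(-50)) + t(Z(Y(-4, -4))) = (-396 - 2*(-50)/(1 - 50)) + (2 + 13/7) = (-396 - 2*(-50)/(-49)) + (2 + 13*(⅐)) = (-396 - 2*(-50)*(-1)/49) + (2 + 13/7) = (-396 - 1*100/49) + 27/7 = (-396 - 100/49) + 27/7 = -19504/49 + 27/7 = -19315/49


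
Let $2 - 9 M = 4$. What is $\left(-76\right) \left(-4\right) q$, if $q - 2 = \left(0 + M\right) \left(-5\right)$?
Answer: $\frac{8512}{9} \approx 945.78$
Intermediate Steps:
$M = - \frac{2}{9}$ ($M = \frac{2}{9} - \frac{4}{9} = - \frac{2}{9} \approx -0.22222$)
$q = \frac{28}{9}$ ($q = 2 + \left(0 - \frac{2}{9}\right) \left(-5\right) = 2 - - \frac{10}{9} = 2 + \frac{10}{9} = \frac{28}{9} \approx 3.1111$)
$\left(-76\right) \left(-4\right) q = \left(-76\right) \left(-4\right) \frac{28}{9} = 304 \cdot \frac{28}{9} = \frac{8512}{9}$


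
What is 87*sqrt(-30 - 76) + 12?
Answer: 12 + 87*I*sqrt(106) ≈ 12.0 + 895.72*I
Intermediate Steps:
87*sqrt(-30 - 76) + 12 = 87*sqrt(-106) + 12 = 87*(I*sqrt(106)) + 12 = 87*I*sqrt(106) + 12 = 12 + 87*I*sqrt(106)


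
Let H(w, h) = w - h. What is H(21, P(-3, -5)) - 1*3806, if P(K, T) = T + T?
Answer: -3775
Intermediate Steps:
P(K, T) = 2*T
H(21, P(-3, -5)) - 1*3806 = (21 - 2*(-5)) - 1*3806 = (21 - 1*(-10)) - 3806 = (21 + 10) - 3806 = 31 - 3806 = -3775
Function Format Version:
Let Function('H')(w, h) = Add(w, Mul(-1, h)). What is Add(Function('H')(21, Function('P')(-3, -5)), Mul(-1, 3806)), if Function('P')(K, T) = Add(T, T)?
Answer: -3775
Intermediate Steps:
Function('P')(K, T) = Mul(2, T)
Add(Function('H')(21, Function('P')(-3, -5)), Mul(-1, 3806)) = Add(Add(21, Mul(-1, Mul(2, -5))), Mul(-1, 3806)) = Add(Add(21, Mul(-1, -10)), -3806) = Add(Add(21, 10), -3806) = Add(31, -3806) = -3775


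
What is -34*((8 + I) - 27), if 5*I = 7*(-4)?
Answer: 4182/5 ≈ 836.40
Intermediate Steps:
I = -28/5 (I = (7*(-4))/5 = (1/5)*(-28) = -28/5 ≈ -5.6000)
-34*((8 + I) - 27) = -34*((8 - 28/5) - 27) = -34*(12/5 - 27) = -34*(-123/5) = 4182/5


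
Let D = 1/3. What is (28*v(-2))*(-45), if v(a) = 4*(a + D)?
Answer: 8400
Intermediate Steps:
D = 1/3 (D = 1*(1/3) = 1/3 ≈ 0.33333)
v(a) = 4/3 + 4*a (v(a) = 4*(a + 1/3) = 4*(1/3 + a) = 4/3 + 4*a)
(28*v(-2))*(-45) = (28*(4/3 + 4*(-2)))*(-45) = (28*(4/3 - 8))*(-45) = (28*(-20/3))*(-45) = -560/3*(-45) = 8400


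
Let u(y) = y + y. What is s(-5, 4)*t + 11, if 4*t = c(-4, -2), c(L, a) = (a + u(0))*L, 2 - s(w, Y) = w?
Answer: 25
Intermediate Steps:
s(w, Y) = 2 - w
u(y) = 2*y
c(L, a) = L*a (c(L, a) = (a + 2*0)*L = (a + 0)*L = a*L = L*a)
t = 2 (t = (-4*(-2))/4 = (¼)*8 = 2)
s(-5, 4)*t + 11 = (2 - 1*(-5))*2 + 11 = (2 + 5)*2 + 11 = 7*2 + 11 = 14 + 11 = 25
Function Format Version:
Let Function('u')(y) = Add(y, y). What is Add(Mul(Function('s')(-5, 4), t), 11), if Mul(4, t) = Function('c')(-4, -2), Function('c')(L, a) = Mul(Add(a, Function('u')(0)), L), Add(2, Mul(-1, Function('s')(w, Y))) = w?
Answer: 25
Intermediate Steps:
Function('s')(w, Y) = Add(2, Mul(-1, w))
Function('u')(y) = Mul(2, y)
Function('c')(L, a) = Mul(L, a) (Function('c')(L, a) = Mul(Add(a, Mul(2, 0)), L) = Mul(Add(a, 0), L) = Mul(a, L) = Mul(L, a))
t = 2 (t = Mul(Rational(1, 4), Mul(-4, -2)) = Mul(Rational(1, 4), 8) = 2)
Add(Mul(Function('s')(-5, 4), t), 11) = Add(Mul(Add(2, Mul(-1, -5)), 2), 11) = Add(Mul(Add(2, 5), 2), 11) = Add(Mul(7, 2), 11) = Add(14, 11) = 25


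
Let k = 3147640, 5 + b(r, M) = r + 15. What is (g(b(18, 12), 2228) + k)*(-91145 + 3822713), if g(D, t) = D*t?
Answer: 11978422837632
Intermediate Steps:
b(r, M) = 10 + r (b(r, M) = -5 + (r + 15) = -5 + (15 + r) = 10 + r)
(g(b(18, 12), 2228) + k)*(-91145 + 3822713) = ((10 + 18)*2228 + 3147640)*(-91145 + 3822713) = (28*2228 + 3147640)*3731568 = (62384 + 3147640)*3731568 = 3210024*3731568 = 11978422837632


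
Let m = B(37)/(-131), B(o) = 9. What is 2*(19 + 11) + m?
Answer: 7851/131 ≈ 59.931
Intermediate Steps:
m = -9/131 (m = 9/(-131) = 9*(-1/131) = -9/131 ≈ -0.068702)
2*(19 + 11) + m = 2*(19 + 11) - 9/131 = 2*30 - 9/131 = 60 - 9/131 = 7851/131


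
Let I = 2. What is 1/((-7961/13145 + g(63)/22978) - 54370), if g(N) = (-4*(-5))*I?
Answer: -151022905/8211206545879 ≈ -1.8392e-5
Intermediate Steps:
g(N) = 40 (g(N) = -4*(-5)*2 = 20*2 = 40)
1/((-7961/13145 + g(63)/22978) - 54370) = 1/((-7961/13145 + 40/22978) - 54370) = 1/((-7961*1/13145 + 40*(1/22978)) - 54370) = 1/((-7961/13145 + 20/11489) - 54370) = 1/(-91201029/151022905 - 54370) = 1/(-8211206545879/151022905) = -151022905/8211206545879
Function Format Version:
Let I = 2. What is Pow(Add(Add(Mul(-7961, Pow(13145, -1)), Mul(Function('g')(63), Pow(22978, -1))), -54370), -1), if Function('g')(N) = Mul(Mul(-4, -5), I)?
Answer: Rational(-151022905, 8211206545879) ≈ -1.8392e-5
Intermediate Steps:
Function('g')(N) = 40 (Function('g')(N) = Mul(Mul(-4, -5), 2) = Mul(20, 2) = 40)
Pow(Add(Add(Mul(-7961, Pow(13145, -1)), Mul(Function('g')(63), Pow(22978, -1))), -54370), -1) = Pow(Add(Add(Mul(-7961, Pow(13145, -1)), Mul(40, Pow(22978, -1))), -54370), -1) = Pow(Add(Add(Mul(-7961, Rational(1, 13145)), Mul(40, Rational(1, 22978))), -54370), -1) = Pow(Add(Add(Rational(-7961, 13145), Rational(20, 11489)), -54370), -1) = Pow(Add(Rational(-91201029, 151022905), -54370), -1) = Pow(Rational(-8211206545879, 151022905), -1) = Rational(-151022905, 8211206545879)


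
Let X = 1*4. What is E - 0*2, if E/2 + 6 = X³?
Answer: 116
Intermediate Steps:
X = 4
E = 116 (E = -12 + 2*4³ = -12 + 2*64 = -12 + 128 = 116)
E - 0*2 = 116 - 0*2 = 116 - 8*0 = 116 + 0 = 116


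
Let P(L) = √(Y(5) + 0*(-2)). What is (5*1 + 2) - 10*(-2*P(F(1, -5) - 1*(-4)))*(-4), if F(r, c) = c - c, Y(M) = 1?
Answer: -73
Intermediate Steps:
F(r, c) = 0
P(L) = 1 (P(L) = √(1 + 0*(-2)) = √(1 + 0) = √1 = 1)
(5*1 + 2) - 10*(-2*P(F(1, -5) - 1*(-4)))*(-4) = (5*1 + 2) - 10*(-2*1)*(-4) = (5 + 2) - (-20)*(-4) = 7 - 10*8 = 7 - 80 = -73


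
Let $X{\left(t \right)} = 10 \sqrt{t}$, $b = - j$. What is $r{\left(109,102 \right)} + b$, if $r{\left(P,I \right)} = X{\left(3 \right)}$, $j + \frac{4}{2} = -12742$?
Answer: $12744 + 10 \sqrt{3} \approx 12761.0$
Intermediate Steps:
$j = -12744$ ($j = -2 - 12742 = -12744$)
$b = 12744$ ($b = \left(-1\right) \left(-12744\right) = 12744$)
$r{\left(P,I \right)} = 10 \sqrt{3}$
$r{\left(109,102 \right)} + b = 10 \sqrt{3} + 12744 = 12744 + 10 \sqrt{3}$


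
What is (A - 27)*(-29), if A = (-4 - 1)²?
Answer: 58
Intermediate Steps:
A = 25 (A = (-5)² = 25)
(A - 27)*(-29) = (25 - 27)*(-29) = -2*(-29) = 58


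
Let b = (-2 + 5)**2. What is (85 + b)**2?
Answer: 8836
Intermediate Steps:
b = 9 (b = 3**2 = 9)
(85 + b)**2 = (85 + 9)**2 = 94**2 = 8836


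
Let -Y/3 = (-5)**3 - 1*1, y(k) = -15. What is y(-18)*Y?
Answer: -5670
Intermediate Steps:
Y = 378 (Y = -3*((-5)**3 - 1*1) = -3*(-125 - 1) = -3*(-126) = 378)
y(-18)*Y = -15*378 = -5670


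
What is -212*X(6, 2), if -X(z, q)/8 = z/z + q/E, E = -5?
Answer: 5088/5 ≈ 1017.6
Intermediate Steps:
X(z, q) = -8 + 8*q/5 (X(z, q) = -8*(z/z + q/(-5)) = -8*(1 + q*(-1/5)) = -8*(1 - q/5) = -8 + 8*q/5)
-212*X(6, 2) = -212*(-8 + (8/5)*2) = -212*(-8 + 16/5) = -212*(-24/5) = 5088/5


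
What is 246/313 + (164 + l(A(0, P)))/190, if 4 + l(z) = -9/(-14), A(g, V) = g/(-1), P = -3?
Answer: 1358297/832580 ≈ 1.6314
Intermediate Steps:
A(g, V) = -g (A(g, V) = g*(-1) = -g)
l(z) = -47/14 (l(z) = -4 - 9/(-14) = -4 - 9*(-1)/14 = -4 - 1*(-9/14) = -4 + 9/14 = -47/14)
246/313 + (164 + l(A(0, P)))/190 = 246/313 + (164 - 47/14)/190 = 246*(1/313) + (2249/14)*(1/190) = 246/313 + 2249/2660 = 1358297/832580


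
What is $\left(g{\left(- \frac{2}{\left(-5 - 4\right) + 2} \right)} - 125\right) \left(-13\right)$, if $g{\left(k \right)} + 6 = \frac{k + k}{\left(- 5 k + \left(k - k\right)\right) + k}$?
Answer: $\frac{3419}{2} \approx 1709.5$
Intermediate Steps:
$g{\left(k \right)} = - \frac{13}{2}$ ($g{\left(k \right)} = -6 + \frac{k + k}{\left(- 5 k + \left(k - k\right)\right) + k} = -6 + \frac{2 k}{\left(- 5 k + 0\right) + k} = -6 + \frac{2 k}{- 5 k + k} = -6 + \frac{2 k}{\left(-4\right) k} = -6 + 2 k \left(- \frac{1}{4 k}\right) = -6 - \frac{1}{2} = - \frac{13}{2}$)
$\left(g{\left(- \frac{2}{\left(-5 - 4\right) + 2} \right)} - 125\right) \left(-13\right) = \left(- \frac{13}{2} - 125\right) \left(-13\right) = \left(- \frac{263}{2}\right) \left(-13\right) = \frac{3419}{2}$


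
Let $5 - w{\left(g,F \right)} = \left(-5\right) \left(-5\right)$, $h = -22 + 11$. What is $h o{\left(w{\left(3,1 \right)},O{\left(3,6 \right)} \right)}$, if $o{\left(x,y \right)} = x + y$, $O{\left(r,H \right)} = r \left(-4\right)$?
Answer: $352$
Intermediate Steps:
$O{\left(r,H \right)} = - 4 r$
$h = -11$
$w{\left(g,F \right)} = -20$ ($w{\left(g,F \right)} = 5 - \left(-5\right) \left(-5\right) = 5 - 25 = -20$)
$h o{\left(w{\left(3,1 \right)},O{\left(3,6 \right)} \right)} = - 11 \left(-20 - 12\right) = \left(-11\right) \left(-32\right) = 352$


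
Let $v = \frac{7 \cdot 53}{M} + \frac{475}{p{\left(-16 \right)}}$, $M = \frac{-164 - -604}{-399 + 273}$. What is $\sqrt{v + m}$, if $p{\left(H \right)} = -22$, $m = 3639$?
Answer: $\frac{\sqrt{42485135}}{110} \approx 59.255$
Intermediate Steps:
$M = - \frac{220}{63}$ ($M = \frac{-164 + 604}{-126} = 440 \left(- \frac{1}{126}\right) = - \frac{220}{63} \approx -3.4921$)
$v = - \frac{28123}{220}$ ($v = \frac{7 \cdot 53}{- \frac{220}{63}} + \frac{475}{-22} = 371 \left(- \frac{63}{220}\right) + 475 \left(- \frac{1}{22}\right) = - \frac{23373}{220} - \frac{475}{22} = - \frac{28123}{220} \approx -127.83$)
$\sqrt{v + m} = \sqrt{- \frac{28123}{220} + 3639} = \sqrt{\frac{772457}{220}} = \frac{\sqrt{42485135}}{110}$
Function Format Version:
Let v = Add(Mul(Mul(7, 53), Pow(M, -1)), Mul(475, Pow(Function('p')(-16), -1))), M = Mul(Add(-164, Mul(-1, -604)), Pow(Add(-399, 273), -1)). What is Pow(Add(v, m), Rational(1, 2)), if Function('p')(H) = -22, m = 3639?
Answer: Mul(Rational(1, 110), Pow(42485135, Rational(1, 2))) ≈ 59.255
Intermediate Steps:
M = Rational(-220, 63) (M = Mul(Add(-164, 604), Pow(-126, -1)) = Mul(440, Rational(-1, 126)) = Rational(-220, 63) ≈ -3.4921)
v = Rational(-28123, 220) (v = Add(Mul(Mul(7, 53), Pow(Rational(-220, 63), -1)), Mul(475, Pow(-22, -1))) = Add(Mul(371, Rational(-63, 220)), Mul(475, Rational(-1, 22))) = Add(Rational(-23373, 220), Rational(-475, 22)) = Rational(-28123, 220) ≈ -127.83)
Pow(Add(v, m), Rational(1, 2)) = Pow(Add(Rational(-28123, 220), 3639), Rational(1, 2)) = Pow(Rational(772457, 220), Rational(1, 2)) = Mul(Rational(1, 110), Pow(42485135, Rational(1, 2)))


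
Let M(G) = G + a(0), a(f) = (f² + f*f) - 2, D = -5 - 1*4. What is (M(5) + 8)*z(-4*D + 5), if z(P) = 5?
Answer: 55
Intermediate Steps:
D = -9 (D = -5 - 4 = -9)
a(f) = -2 + 2*f² (a(f) = (f² + f²) - 2 = 2*f² - 2 = -2 + 2*f²)
M(G) = -2 + G (M(G) = G + (-2 + 2*0²) = G + (-2 + 2*0) = G + (-2 + 0) = G - 2 = -2 + G)
(M(5) + 8)*z(-4*D + 5) = ((-2 + 5) + 8)*5 = (3 + 8)*5 = 11*5 = 55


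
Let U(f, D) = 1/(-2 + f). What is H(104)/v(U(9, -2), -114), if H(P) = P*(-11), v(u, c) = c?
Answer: 572/57 ≈ 10.035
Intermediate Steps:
H(P) = -11*P
H(104)/v(U(9, -2), -114) = -11*104/(-114) = -1144*(-1/114) = 572/57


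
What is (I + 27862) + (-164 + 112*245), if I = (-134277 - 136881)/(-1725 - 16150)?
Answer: 985862908/17875 ≈ 55153.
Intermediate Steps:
I = 271158/17875 (I = -271158/(-17875) = -271158*(-1/17875) = 271158/17875 ≈ 15.170)
(I + 27862) + (-164 + 112*245) = (271158/17875 + 27862) + (-164 + 112*245) = 498304408/17875 + (-164 + 27440) = 498304408/17875 + 27276 = 985862908/17875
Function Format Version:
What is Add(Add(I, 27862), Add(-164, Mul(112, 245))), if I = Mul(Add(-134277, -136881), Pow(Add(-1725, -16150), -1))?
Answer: Rational(985862908, 17875) ≈ 55153.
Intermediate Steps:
I = Rational(271158, 17875) (I = Mul(-271158, Pow(-17875, -1)) = Mul(-271158, Rational(-1, 17875)) = Rational(271158, 17875) ≈ 15.170)
Add(Add(I, 27862), Add(-164, Mul(112, 245))) = Add(Add(Rational(271158, 17875), 27862), Add(-164, Mul(112, 245))) = Add(Rational(498304408, 17875), Add(-164, 27440)) = Add(Rational(498304408, 17875), 27276) = Rational(985862908, 17875)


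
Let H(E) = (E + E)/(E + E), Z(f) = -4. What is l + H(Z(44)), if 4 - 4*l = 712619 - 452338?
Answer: -260273/4 ≈ -65068.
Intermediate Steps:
H(E) = 1 (H(E) = (2*E)/((2*E)) = (2*E)*(1/(2*E)) = 1)
l = -260277/4 (l = 1 - (712619 - 452338)/4 = 1 - ¼*260281 = 1 - 260281/4 = -260277/4 ≈ -65069.)
l + H(Z(44)) = -260277/4 + 1 = -260273/4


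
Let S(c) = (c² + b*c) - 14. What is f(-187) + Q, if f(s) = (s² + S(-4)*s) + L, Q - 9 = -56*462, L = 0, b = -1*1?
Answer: 7984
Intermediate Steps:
b = -1
S(c) = -14 + c² - c (S(c) = (c² - c) - 14 = -14 + c² - c)
Q = -25863 (Q = 9 - 56*462 = 9 - 25872 = -25863)
f(s) = s² + 6*s (f(s) = (s² + (-14 + (-4)² - 1*(-4))*s) + 0 = (s² + (-14 + 16 + 4)*s) + 0 = (s² + 6*s) + 0 = s² + 6*s)
f(-187) + Q = -187*(6 - 187) - 25863 = -187*(-181) - 25863 = 33847 - 25863 = 7984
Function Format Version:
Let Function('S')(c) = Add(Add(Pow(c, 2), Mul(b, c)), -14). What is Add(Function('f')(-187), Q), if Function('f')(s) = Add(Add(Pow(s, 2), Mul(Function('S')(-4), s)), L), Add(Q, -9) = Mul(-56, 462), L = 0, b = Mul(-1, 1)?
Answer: 7984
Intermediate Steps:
b = -1
Function('S')(c) = Add(-14, Pow(c, 2), Mul(-1, c)) (Function('S')(c) = Add(Add(Pow(c, 2), Mul(-1, c)), -14) = Add(-14, Pow(c, 2), Mul(-1, c)))
Q = -25863 (Q = Add(9, Mul(-56, 462)) = Add(9, -25872) = -25863)
Function('f')(s) = Add(Pow(s, 2), Mul(6, s)) (Function('f')(s) = Add(Add(Pow(s, 2), Mul(Add(-14, Pow(-4, 2), Mul(-1, -4)), s)), 0) = Add(Add(Pow(s, 2), Mul(Add(-14, 16, 4), s)), 0) = Add(Add(Pow(s, 2), Mul(6, s)), 0) = Add(Pow(s, 2), Mul(6, s)))
Add(Function('f')(-187), Q) = Add(Mul(-187, Add(6, -187)), -25863) = Add(Mul(-187, -181), -25863) = Add(33847, -25863) = 7984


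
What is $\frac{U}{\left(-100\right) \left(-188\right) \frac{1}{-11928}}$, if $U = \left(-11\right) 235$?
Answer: $\frac{16401}{10} \approx 1640.1$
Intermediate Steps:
$U = -2585$
$\frac{U}{\left(-100\right) \left(-188\right) \frac{1}{-11928}} = - \frac{2585}{\left(-100\right) \left(-188\right) \frac{1}{-11928}} = - \frac{2585}{18800 \left(- \frac{1}{11928}\right)} = - \frac{2585}{- \frac{2350}{1491}} = \left(-2585\right) \left(- \frac{1491}{2350}\right) = \frac{16401}{10}$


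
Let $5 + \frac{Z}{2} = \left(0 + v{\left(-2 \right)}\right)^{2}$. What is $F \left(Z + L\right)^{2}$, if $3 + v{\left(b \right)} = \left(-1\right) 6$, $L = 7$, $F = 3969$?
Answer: $100340289$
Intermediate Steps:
$v{\left(b \right)} = -9$ ($v{\left(b \right)} = -3 - 6 = -9$)
$Z = 152$ ($Z = -10 + 2 \left(0 - 9\right)^{2} = -10 + 2 \left(-9\right)^{2} = -10 + 2 \cdot 81 = -10 + 162 = 152$)
$F \left(Z + L\right)^{2} = 3969 \left(152 + 7\right)^{2} = 3969 \cdot 159^{2} = 3969 \cdot 25281 = 100340289$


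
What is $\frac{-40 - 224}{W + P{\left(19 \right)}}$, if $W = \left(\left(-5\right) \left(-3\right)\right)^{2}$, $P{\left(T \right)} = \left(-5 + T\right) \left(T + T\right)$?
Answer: $- \frac{264}{757} \approx -0.34874$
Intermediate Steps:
$P{\left(T \right)} = 2 T \left(-5 + T\right)$ ($P{\left(T \right)} = \left(-5 + T\right) 2 T = 2 T \left(-5 + T\right)$)
$W = 225$ ($W = 15^{2} = 225$)
$\frac{-40 - 224}{W + P{\left(19 \right)}} = \frac{-40 - 224}{225 + 2 \cdot 19 \left(-5 + 19\right)} = - \frac{264}{225 + 2 \cdot 19 \cdot 14} = - \frac{264}{225 + 532} = - \frac{264}{757}$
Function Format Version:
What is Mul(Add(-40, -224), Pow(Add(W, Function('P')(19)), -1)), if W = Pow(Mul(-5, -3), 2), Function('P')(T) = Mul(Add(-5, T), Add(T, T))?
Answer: Rational(-264, 757) ≈ -0.34874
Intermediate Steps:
Function('P')(T) = Mul(2, T, Add(-5, T)) (Function('P')(T) = Mul(Add(-5, T), Mul(2, T)) = Mul(2, T, Add(-5, T)))
W = 225 (W = Pow(15, 2) = 225)
Mul(Add(-40, -224), Pow(Add(W, Function('P')(19)), -1)) = Mul(Add(-40, -224), Pow(Add(225, Mul(2, 19, Add(-5, 19))), -1)) = Mul(-264, Pow(Add(225, Mul(2, 19, 14)), -1)) = Mul(-264, Pow(Add(225, 532), -1)) = Mul(-264, Pow(757, -1)) = Mul(-264, Rational(1, 757)) = Rational(-264, 757)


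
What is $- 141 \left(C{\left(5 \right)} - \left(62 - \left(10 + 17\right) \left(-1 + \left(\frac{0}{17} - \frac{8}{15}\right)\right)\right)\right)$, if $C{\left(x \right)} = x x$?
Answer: $\frac{55272}{5} \approx 11054.0$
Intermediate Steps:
$C{\left(x \right)} = x^{2}$
$- 141 \left(C{\left(5 \right)} - \left(62 - \left(10 + 17\right) \left(-1 + \left(\frac{0}{17} - \frac{8}{15}\right)\right)\right)\right) = - 141 \left(5^{2} - \left(62 - \left(10 + 17\right) \left(-1 + \left(\frac{0}{17} - \frac{8}{15}\right)\right)\right)\right) = - 141 \left(25 - \left(62 - 27 \left(-1 + \left(0 \cdot \frac{1}{17} - \frac{8}{15}\right)\right)\right)\right) = - 141 \left(25 - \left(62 - 27 \left(-1 + \left(0 - \frac{8}{15}\right)\right)\right)\right) = - 141 \left(25 - \left(62 - 27 \left(-1 - \frac{8}{15}\right)\right)\right) = - 141 \left(25 + \left(27 \left(- \frac{23}{15}\right) - 62\right)\right) = - 141 \left(25 - \frac{517}{5}\right) = \left(-141\right) \left(- \frac{392}{5}\right) = \frac{55272}{5}$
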